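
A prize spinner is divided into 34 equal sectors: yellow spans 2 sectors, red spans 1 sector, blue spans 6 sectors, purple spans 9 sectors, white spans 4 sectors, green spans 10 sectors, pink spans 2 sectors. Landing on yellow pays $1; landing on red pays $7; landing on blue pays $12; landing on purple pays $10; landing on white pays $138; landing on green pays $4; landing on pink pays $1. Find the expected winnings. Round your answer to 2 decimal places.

$22.50

E[payout] = (2/34)·1 + (1/34)·7 + (6/34)·12 + (9/34)·10 + (4/34)·138 + (10/34)·4 + (2/34)·1 = 45/2
≈ $22.50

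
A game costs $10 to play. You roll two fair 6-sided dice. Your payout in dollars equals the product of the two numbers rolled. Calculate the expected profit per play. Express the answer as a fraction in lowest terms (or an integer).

Distribution of the product of the two numbers rolled: 1 w.p. 1/36, 2 w.p. 1/18, 3 w.p. 1/18, 4 w.p. 1/12, 5 w.p. 1/18, 6 w.p. 1/9, …
E[payout] = (1/36)·1 + (1/18)·2 + (1/18)·3 + (1/12)·4 + (1/18)·5 + (1/9)·6 + (1/18)·8 + (1/36)·9 + (1/18)·10 + (1/9)·12 + (1/18)·15 + (1/36)·16 + (1/18)·18 + (1/18)·20 + (1/18)·24 + (1/36)·25 + (1/18)·30 + (1/36)·36 = 49/4
Expected profit = 49/4 − 10 = 9/4

9/4 dollars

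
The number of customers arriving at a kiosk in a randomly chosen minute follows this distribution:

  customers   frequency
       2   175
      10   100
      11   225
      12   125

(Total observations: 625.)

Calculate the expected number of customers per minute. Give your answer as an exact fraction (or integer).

213/25

Total = 625, so P(customers=2) = 175/625, etc.
E[X] = (7/25)·2 + (4/25)·10 + (9/25)·11 + (1/5)·12
     = 213/25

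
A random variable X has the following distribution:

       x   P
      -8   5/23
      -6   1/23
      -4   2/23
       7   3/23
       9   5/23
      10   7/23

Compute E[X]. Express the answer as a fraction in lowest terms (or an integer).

E[X] = (5/23)·(-8) + (1/23)·(-6) + (2/23)·(-4) + (3/23)·7 + (5/23)·9 + (7/23)·10
     = 82/23

82/23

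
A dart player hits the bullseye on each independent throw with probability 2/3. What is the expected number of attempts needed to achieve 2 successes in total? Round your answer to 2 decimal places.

By linearity (sum of 2 independent geometric waits), E[trials] = 2/p = 2/(2/3) = 3.
≈ 3.00

3.00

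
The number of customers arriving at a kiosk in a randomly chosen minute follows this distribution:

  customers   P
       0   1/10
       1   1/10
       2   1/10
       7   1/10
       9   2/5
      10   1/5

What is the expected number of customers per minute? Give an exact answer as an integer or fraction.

E[X] = (1/10)·0 + (1/10)·1 + (1/10)·2 + (1/10)·7 + (2/5)·9 + (1/5)·10
     = 33/5

33/5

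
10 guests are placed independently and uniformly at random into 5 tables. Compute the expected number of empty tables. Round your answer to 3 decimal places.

Let Xⱼ=1 if table j is empty. P(Xⱼ=1) = ((5-1)/5)^10 = 1048576/9765625.
By linearity, E[#empty] = 5·1048576/9765625 = 1048576/1953125.
≈ 0.537

0.537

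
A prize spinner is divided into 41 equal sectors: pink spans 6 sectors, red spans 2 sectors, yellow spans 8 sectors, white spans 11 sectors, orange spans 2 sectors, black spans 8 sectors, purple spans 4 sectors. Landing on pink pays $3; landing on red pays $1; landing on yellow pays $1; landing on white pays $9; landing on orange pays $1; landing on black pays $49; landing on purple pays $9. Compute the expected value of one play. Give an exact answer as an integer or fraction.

E[payout] = (6/41)·3 + (2/41)·1 + (8/41)·1 + (11/41)·9 + (2/41)·1 + (8/41)·49 + (4/41)·9 = 557/41

557/41 dollars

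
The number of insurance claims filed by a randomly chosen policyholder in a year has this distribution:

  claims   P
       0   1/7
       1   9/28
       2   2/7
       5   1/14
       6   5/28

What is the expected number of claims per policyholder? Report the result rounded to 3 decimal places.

2.321

E[X] = (1/7)·0 + (9/28)·1 + (2/7)·2 + (1/14)·5 + (5/28)·6
     = 65/28 ≈ 2.321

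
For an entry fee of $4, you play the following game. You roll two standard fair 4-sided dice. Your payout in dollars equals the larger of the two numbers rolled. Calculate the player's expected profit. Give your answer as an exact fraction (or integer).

Distribution of the larger of the two numbers rolled: 1 w.p. 1/16, 2 w.p. 3/16, 3 w.p. 5/16, 4 w.p. 7/16
E[payout] = (1/16)·1 + (3/16)·2 + (5/16)·3 + (7/16)·4 = 25/8
Expected profit = 25/8 − 4 = -7/8

-7/8 dollars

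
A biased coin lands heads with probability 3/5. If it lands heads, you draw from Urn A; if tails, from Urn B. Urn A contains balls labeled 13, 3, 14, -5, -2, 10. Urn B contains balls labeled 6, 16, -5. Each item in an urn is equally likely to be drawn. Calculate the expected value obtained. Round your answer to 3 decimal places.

E[X | Urn A] = (13 + 3 + 14 − 5 − 2 + 10)/6 = 11/2
E[X | Urn B] = (6 + 16 − 5)/3 = 17/3
E[X] = (3/5)·11/2 + (2/5)·17/3 = 167/30 ≈ 5.567

5.567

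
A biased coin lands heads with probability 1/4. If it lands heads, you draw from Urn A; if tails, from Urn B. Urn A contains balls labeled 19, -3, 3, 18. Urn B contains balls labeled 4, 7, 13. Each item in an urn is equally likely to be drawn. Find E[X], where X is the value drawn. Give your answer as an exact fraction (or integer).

E[X | Urn A] = (19 − 3 + 3 + 18)/4 = 37/4
E[X | Urn B] = (4 + 7 + 13)/3 = 8
E[X] = (1/4)·37/4 + (3/4)·8 = 133/16

133/16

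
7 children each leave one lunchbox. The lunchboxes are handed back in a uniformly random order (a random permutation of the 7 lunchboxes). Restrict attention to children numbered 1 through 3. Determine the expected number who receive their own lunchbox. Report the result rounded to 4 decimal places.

0.4286

Let Xᵢ = 1 if person i gets their own lunchbox. For each i, P(Xᵢ=1) = 1/7.
By linearity of expectation, E[X₁+…+X_3] = 3·(1/7) = 3/7.
≈ 0.4286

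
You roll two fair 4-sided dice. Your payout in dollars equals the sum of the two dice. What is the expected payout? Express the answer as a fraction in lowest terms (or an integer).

$5

Distribution of the sum of the two dice: 2 w.p. 1/16, 3 w.p. 1/8, 4 w.p. 3/16, 5 w.p. 1/4, 6 w.p. 3/16, 7 w.p. 1/8, …
E[payout] = (1/16)·2 + (1/8)·3 + (3/16)·4 + (1/4)·5 + (3/16)·6 + (1/8)·7 + (1/16)·8 = 5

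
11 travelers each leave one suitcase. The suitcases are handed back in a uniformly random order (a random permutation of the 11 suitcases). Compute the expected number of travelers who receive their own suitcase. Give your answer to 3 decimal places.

Let Xᵢ = 1 if person i gets their own suitcase. For each i, P(Xᵢ=1) = 1/11.
By linearity of expectation, E[X₁+…+X_11] = 11·(1/11) = 1.
≈ 1.000

1.000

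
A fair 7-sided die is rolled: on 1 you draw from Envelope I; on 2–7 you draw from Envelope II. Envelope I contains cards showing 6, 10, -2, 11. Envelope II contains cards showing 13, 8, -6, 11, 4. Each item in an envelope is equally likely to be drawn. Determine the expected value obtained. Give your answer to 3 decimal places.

E[X | Envelope I] = (6 + 10 − 2 + 11)/4 = 25/4
E[X | Envelope II] = (13 + 8 − 6 + 11 + 4)/5 = 6
E[X] = (1/7)·25/4 + (6/7)·6 = 169/28 ≈ 6.036

6.036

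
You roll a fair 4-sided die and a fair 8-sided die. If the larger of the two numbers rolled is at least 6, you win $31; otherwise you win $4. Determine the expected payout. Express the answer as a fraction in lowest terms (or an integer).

E[payout] = (5/8)·4 + (3/8)·31 = 113/8

113/8 dollars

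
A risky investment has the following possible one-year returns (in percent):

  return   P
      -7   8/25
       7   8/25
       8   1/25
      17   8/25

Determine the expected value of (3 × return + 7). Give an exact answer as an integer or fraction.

607/25

E[3x+7] = (8/25)·(-14) + (8/25)·28 + (1/25)·31 + (8/25)·58
     = 607/25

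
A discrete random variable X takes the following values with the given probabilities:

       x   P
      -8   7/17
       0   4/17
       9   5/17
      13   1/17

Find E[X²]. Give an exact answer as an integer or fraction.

E[X²] = (7/17)·64 + (4/17)·0 + (5/17)·81 + (1/17)·169
     = 1022/17

1022/17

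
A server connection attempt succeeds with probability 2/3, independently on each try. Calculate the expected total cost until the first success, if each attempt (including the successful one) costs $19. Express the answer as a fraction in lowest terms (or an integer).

57/2 dollars

E[#attempts] = 1/p = 3/2; E[cost] = 19·3/2 = 57/2.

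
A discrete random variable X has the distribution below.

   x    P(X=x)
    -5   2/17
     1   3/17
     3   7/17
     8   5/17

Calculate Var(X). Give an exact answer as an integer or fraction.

E[X] = (2/17)·(-5) + (3/17)·1 + (7/17)·3 + (5/17)·8 = 54/17
E[X²] = (2/17)·25 + (3/17)·1 + (7/17)·9 + (5/17)·64 = 436/17
Var(X) = 436/17 − (54/17)² = 4496/289

4496/289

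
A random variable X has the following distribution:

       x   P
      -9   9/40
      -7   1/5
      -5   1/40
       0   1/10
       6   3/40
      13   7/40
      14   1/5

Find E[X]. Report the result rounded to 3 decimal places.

E[X] = (9/40)·(-9) + (1/5)·(-7) + (1/40)·(-5) + (1/10)·0 + (3/40)·6 + (7/40)·13 + (1/5)·14
     = 79/40 ≈ 1.975

1.975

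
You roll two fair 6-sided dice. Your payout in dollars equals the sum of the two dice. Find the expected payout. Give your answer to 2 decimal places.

Distribution of the sum of the two dice: 2 w.p. 1/36, 3 w.p. 1/18, 4 w.p. 1/12, 5 w.p. 1/9, 6 w.p. 5/36, 7 w.p. 1/6, …
E[payout] = (1/36)·2 + (1/18)·3 + (1/12)·4 + (1/9)·5 + (5/36)·6 + (1/6)·7 + (5/36)·8 + (1/9)·9 + (1/12)·10 + (1/18)·11 + (1/36)·12 = 7
≈ $7.00

$7.00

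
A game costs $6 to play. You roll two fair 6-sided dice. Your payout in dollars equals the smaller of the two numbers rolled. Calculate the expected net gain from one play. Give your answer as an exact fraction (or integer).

-125/36 dollars

Distribution of the smaller of the two numbers rolled: 1 w.p. 11/36, 2 w.p. 1/4, 3 w.p. 7/36, 4 w.p. 5/36, 5 w.p. 1/12, 6 w.p. 1/36
E[payout] = (11/36)·1 + (1/4)·2 + (7/36)·3 + (5/36)·4 + (1/12)·5 + (1/36)·6 = 91/36
Expected profit = 91/36 − 6 = -125/36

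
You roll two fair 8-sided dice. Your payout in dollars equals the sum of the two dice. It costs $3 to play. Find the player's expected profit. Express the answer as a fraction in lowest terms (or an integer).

$6

Distribution of the sum of the two dice: 2 w.p. 1/64, 3 w.p. 1/32, 4 w.p. 3/64, 5 w.p. 1/16, 6 w.p. 5/64, 7 w.p. 3/32, …
E[payout] = (1/64)·2 + (1/32)·3 + (3/64)·4 + (1/16)·5 + (5/64)·6 + (3/32)·7 + (7/64)·8 + (1/8)·9 + (7/64)·10 + (3/32)·11 + (5/64)·12 + (1/16)·13 + (3/64)·14 + (1/32)·15 + (1/64)·16 = 9
Expected profit = 9 − 3 = 6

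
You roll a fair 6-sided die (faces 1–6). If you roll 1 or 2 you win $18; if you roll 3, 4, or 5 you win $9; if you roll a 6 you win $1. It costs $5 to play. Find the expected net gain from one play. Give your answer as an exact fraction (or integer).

E[payout] = (1/6)·1 + (1/2)·9 + (1/3)·18 = 32/3
Expected profit = 32/3 − 5 = 17/3

17/3 dollars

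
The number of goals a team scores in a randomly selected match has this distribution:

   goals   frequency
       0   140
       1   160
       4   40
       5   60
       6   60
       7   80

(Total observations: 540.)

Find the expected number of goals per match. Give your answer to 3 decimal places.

Total = 540, so P(goals=0) = 140/540, etc.
E[X] = (7/27)·0 + (8/27)·1 + (2/27)·4 + (1/9)·5 + (1/9)·6 + (4/27)·7
     = 77/27 ≈ 2.852

2.852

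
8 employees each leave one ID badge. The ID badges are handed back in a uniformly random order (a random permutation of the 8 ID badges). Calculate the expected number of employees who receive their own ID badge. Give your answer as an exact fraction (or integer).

1

Let Xᵢ = 1 if person i gets their own ID badge. For each i, P(Xᵢ=1) = 1/8.
By linearity of expectation, E[X₁+…+X_8] = 8·(1/8) = 1.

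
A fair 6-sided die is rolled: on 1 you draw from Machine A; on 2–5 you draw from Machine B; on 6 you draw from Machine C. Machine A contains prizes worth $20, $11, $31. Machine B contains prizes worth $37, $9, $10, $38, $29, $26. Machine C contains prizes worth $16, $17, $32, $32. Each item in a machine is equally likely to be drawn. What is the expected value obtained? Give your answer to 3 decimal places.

$24.042

E[X | Machine A] = (20 + 11 + 31)/3 = 62/3
E[X | Machine B] = (37 + 9 + 10 + 38 + 29 + 26)/6 = 149/6
E[X | Machine C] = (16 + 17 + 32 + 32)/4 = 97/4
E[X] = (1/6)·62/3 + (2/3)·149/6 + (1/6)·97/4 = 577/24 ≈ 24.042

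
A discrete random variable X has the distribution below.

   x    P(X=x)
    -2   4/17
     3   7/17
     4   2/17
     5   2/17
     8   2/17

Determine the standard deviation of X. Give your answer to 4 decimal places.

E[X] = 47/17, E[X²] = 17
Var(X) = E[X²] − (E[X])² = 17 − 2209/289 = 2704/289
SD(X) = √(2704/289) ≈ 3.0588

3.0588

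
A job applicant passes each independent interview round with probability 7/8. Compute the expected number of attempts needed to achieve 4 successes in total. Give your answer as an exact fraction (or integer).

32/7

By linearity (sum of 4 independent geometric waits), E[trials] = 4/p = 4/(7/8) = 32/7.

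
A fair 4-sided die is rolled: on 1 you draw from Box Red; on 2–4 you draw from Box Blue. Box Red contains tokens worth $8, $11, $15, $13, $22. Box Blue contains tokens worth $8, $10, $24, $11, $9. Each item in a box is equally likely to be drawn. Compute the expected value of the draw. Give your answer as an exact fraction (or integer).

51/4 dollars

E[X | Box Red] = (8 + 11 + 15 + 13 + 22)/5 = 69/5
E[X | Box Blue] = (8 + 10 + 24 + 11 + 9)/5 = 62/5
E[X] = (1/4)·69/5 + (3/4)·62/5 = 51/4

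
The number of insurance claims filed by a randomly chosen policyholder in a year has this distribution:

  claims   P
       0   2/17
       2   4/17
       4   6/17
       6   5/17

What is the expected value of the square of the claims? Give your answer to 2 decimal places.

E[X²] = (2/17)·0 + (4/17)·4 + (6/17)·16 + (5/17)·36
     = 292/17 ≈ 17.18

17.18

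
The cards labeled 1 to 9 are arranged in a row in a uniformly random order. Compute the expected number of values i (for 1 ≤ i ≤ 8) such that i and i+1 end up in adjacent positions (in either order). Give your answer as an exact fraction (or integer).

For each i ∈ {1,…,8}, let Xᵢ = 1 if i and i+1 are adjacent. P(Xᵢ=1) = 2·(9−1)!/9! = 2/9.
By linearity, E[ΣXᵢ] = (8)·(2/9) = 16/9.

16/9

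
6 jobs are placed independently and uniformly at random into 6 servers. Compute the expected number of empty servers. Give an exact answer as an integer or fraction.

15625/7776

Let Xⱼ=1 if server j is empty. P(Xⱼ=1) = ((6-1)/6)^6 = 15625/46656.
By linearity, E[#empty] = 6·15625/46656 = 15625/7776.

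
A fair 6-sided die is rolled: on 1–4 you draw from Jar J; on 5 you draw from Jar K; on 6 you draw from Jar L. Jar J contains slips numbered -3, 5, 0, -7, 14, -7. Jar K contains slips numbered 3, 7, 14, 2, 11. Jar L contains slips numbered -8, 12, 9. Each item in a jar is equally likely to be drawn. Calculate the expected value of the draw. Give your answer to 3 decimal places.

E[X | Jar J] = (-3 + 5 + 0 − 7 + 14 − 7)/6 = 1/3
E[X | Jar K] = (3 + 7 + 14 + 2 + 11)/5 = 37/5
E[X | Jar L] = (-8 + 12 + 9)/3 = 13/3
E[X] = (2/3)·1/3 + (1/6)·37/5 + (1/6)·13/3 = 98/45 ≈ 2.178

2.178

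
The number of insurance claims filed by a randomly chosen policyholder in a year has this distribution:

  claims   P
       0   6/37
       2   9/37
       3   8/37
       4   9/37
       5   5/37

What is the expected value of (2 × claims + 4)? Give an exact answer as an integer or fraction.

354/37

E[2x+4] = (6/37)·4 + (9/37)·8 + (8/37)·10 + (9/37)·12 + (5/37)·14
     = 354/37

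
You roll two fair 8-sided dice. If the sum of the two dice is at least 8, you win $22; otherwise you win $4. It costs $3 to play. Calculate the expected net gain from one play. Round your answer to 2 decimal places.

E[payout] = (21/64)·4 + (43/64)·22 = 515/32
Expected profit = 515/32 − 3 = 419/32 ≈ $13.09

$13.09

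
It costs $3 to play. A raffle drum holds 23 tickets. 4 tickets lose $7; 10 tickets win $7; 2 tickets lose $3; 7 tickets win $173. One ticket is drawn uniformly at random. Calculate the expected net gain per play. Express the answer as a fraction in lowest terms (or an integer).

E[payout] = (4/23)·(-7) + (10/23)·7 + (2/23)·(-3) + (7/23)·173 = 1247/23
Expected profit = 1247/23 − 3 = 1178/23

1178/23 dollars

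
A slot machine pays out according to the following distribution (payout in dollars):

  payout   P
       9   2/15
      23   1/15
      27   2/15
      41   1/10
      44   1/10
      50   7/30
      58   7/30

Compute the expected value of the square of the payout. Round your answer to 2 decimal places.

E[X²] = (2/15)·81 + (1/15)·529 + (2/15)·729 + (1/10)·1681 + (1/10)·1936 + (7/30)·2500 + (7/30)·3364
     = 56197/30 ≈ 1873.23

1873.23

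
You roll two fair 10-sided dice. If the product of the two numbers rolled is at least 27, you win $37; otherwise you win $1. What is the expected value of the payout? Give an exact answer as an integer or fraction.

448/25 dollars

E[payout] = (53/100)·1 + (47/100)·37 = 448/25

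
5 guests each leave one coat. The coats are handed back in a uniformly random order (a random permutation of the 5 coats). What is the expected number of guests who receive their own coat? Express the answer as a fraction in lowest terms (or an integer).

Let Xᵢ = 1 if person i gets their own coat. For each i, P(Xᵢ=1) = 1/5.
By linearity of expectation, E[X₁+…+X_5] = 5·(1/5) = 1.

1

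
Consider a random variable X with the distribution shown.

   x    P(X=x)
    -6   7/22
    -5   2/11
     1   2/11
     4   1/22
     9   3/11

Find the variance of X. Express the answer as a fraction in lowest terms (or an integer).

E[X] = (7/22)·(-6) + (2/11)·(-5) + (2/11)·1 + (1/22)·4 + (3/11)·9 = 0
E[X²] = (7/22)·36 + (2/11)·25 + (2/11)·1 + (1/22)·16 + (3/11)·81 = 39
Var(X) = 39 − (0)² = 39

39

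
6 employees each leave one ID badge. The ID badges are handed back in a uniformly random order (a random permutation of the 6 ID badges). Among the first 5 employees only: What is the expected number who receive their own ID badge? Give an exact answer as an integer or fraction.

5/6

Let Xᵢ = 1 if person i gets their own ID badge. For each i, P(Xᵢ=1) = 1/6.
By linearity of expectation, E[X₁+…+X_5] = 5·(1/6) = 5/6.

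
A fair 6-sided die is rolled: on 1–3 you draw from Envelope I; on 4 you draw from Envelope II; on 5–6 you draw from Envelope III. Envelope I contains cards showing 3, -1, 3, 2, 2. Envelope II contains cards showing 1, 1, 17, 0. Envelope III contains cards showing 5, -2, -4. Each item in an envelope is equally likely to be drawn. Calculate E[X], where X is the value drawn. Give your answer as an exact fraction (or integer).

569/360

E[X | Envelope I] = (3 − 1 + 3 + 2 + 2)/5 = 9/5
E[X | Envelope II] = (1 + 1 + 17 + 0)/4 = 19/4
E[X | Envelope III] = (5 − 2 − 4)/3 = -1/3
E[X] = (1/2)·9/5 + (1/6)·19/4 + (1/3)·(-1/3) = 569/360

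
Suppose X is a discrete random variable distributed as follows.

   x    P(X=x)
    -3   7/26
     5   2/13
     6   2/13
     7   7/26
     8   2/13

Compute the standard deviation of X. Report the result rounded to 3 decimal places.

E[X] = 4, E[X²] = 453/13
Var(X) = E[X²] − (E[X])² = 453/13 − 16 = 245/13
SD(X) = √(245/13) ≈ 4.341

4.341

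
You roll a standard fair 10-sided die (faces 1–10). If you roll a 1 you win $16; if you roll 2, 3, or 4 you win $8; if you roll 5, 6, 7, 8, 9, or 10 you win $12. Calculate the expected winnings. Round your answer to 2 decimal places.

E[payout] = (3/10)·8 + (3/5)·12 + (1/10)·16 = 56/5
≈ $11.20

$11.20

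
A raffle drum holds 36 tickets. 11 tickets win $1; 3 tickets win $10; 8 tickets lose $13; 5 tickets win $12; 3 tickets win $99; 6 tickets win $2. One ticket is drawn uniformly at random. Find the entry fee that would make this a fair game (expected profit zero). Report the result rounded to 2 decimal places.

E[payout] = (11/36)·1 + (3/36)·10 + (8/36)·(-13) + (5/36)·12 + (3/36)·99 + (6/36)·2 = 17/2
Fair fee = E[payout] = 17/2 ≈ $8.50

$8.50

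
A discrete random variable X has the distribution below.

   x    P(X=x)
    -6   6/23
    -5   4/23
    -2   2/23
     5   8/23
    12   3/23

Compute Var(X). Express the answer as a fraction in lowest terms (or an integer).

E[X] = (6/23)·(-6) + (4/23)·(-5) + (2/23)·(-2) + (8/23)·5 + (3/23)·12 = 16/23
E[X²] = (6/23)·36 + (4/23)·25 + (2/23)·4 + (8/23)·25 + (3/23)·144 = 956/23
Var(X) = 956/23 − (16/23)² = 21732/529

21732/529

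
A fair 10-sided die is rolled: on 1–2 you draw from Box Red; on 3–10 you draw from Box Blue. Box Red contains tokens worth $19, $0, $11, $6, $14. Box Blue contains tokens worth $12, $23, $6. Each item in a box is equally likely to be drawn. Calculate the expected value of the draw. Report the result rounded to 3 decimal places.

E[X | Box Red] = (19 + 0 + 11 + 6 + 14)/5 = 10
E[X | Box Blue] = (12 + 23 + 6)/3 = 41/3
E[X] = (1/5)·10 + (4/5)·41/3 = 194/15 ≈ 12.933

$12.933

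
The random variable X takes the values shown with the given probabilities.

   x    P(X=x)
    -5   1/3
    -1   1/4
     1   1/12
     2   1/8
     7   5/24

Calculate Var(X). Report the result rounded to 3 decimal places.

E[X] = (1/3)·(-5) + (1/4)·(-1) + (1/12)·1 + (1/8)·2 + (5/24)·7 = -1/8
E[X²] = (1/3)·25 + (1/4)·1 + (1/12)·1 + (1/8)·4 + (5/24)·49 = 155/8
Var(X) = 155/8 − (-1/8)² = 1239/64 ≈ 19.359

19.359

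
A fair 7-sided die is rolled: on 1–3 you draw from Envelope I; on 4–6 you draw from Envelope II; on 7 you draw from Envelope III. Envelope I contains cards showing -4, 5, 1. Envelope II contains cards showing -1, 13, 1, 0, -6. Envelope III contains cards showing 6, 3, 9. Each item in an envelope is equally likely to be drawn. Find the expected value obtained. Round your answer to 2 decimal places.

1.74

E[X | Envelope I] = (-4 + 5 + 1)/3 = 2/3
E[X | Envelope II] = (-1 + 13 + 1 + 0 − 6)/5 = 7/5
E[X | Envelope III] = (6 + 3 + 9)/3 = 6
E[X] = (3/7)·2/3 + (3/7)·7/5 + (1/7)·6 = 61/35 ≈ 1.74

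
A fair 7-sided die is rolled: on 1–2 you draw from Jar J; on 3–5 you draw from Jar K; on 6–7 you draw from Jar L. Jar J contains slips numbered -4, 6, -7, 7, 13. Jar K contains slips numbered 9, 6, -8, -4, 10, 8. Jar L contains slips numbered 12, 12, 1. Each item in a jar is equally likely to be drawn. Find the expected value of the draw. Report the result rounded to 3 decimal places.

4.738

E[X | Jar J] = (-4 + 6 − 7 + 7 + 13)/5 = 3
E[X | Jar K] = (9 + 6 − 8 − 4 + 10 + 8)/6 = 7/2
E[X | Jar L] = (12 + 12 + 1)/3 = 25/3
E[X] = (2/7)·3 + (3/7)·7/2 + (2/7)·25/3 = 199/42 ≈ 4.738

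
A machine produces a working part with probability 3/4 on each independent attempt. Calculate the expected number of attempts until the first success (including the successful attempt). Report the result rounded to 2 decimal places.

1.33

For a geometric distribution, E[trials] = 1/p = 1/(3/4) = 4/3.
≈ 1.33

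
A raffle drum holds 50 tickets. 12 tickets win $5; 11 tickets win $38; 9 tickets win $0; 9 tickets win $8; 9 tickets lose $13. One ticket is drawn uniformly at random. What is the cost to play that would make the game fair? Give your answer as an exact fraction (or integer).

433/50 dollars

E[payout] = (12/50)·5 + (11/50)·38 + (9/50)·0 + (9/50)·8 + (9/50)·(-13) = 433/50
Fair fee = E[payout] = 433/50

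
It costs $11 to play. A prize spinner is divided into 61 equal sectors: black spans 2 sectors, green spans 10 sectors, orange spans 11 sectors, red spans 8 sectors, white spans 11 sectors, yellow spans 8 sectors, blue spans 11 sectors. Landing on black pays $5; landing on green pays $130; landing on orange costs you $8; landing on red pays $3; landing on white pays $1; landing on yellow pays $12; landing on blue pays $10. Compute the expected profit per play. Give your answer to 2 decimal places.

$12.98

E[payout] = (2/61)·5 + (10/61)·130 + (11/61)·(-8) + (8/61)·3 + (11/61)·1 + (8/61)·12 + (11/61)·10 = 1463/61
Expected profit = 1463/61 − 11 = 792/61 ≈ $12.98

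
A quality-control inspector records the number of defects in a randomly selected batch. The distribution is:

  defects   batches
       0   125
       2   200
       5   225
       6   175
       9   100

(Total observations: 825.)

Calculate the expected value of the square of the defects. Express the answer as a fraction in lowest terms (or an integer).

Total = 825, so P(defects=0) = 125/825, etc.
E[X²] = (5/33)·0 + (8/33)·4 + (3/11)·25 + (7/33)·36 + (4/33)·81
     = 833/33

833/33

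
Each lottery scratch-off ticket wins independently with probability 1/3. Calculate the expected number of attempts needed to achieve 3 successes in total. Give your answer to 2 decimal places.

9.00

By linearity (sum of 3 independent geometric waits), E[trials] = 3/p = 3/(1/3) = 9.
≈ 9.00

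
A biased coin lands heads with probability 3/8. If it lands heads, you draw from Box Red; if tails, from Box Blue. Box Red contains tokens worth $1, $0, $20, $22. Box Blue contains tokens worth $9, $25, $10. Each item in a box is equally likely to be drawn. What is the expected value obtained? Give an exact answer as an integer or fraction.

1267/96 dollars

E[X | Box Red] = (1 + 0 + 20 + 22)/4 = 43/4
E[X | Box Blue] = (9 + 25 + 10)/3 = 44/3
E[X] = (3/8)·43/4 + (5/8)·44/3 = 1267/96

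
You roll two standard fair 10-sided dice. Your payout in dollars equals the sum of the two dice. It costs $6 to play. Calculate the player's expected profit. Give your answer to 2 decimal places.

$5.00

Distribution of the sum of the two dice: 2 w.p. 1/100, 3 w.p. 1/50, 4 w.p. 3/100, 5 w.p. 1/25, 6 w.p. 1/20, 7 w.p. 3/50, …
E[payout] = (1/100)·2 + (1/50)·3 + (3/100)·4 + (1/25)·5 + (1/20)·6 + (3/50)·7 + (7/100)·8 + (2/25)·9 + (9/100)·10 + (1/10)·11 + (9/100)·12 + (2/25)·13 + (7/100)·14 + (3/50)·15 + (1/20)·16 + (1/25)·17 + (3/100)·18 + (1/50)·19 + (1/100)·20 = 11
Expected profit = 11 − 6 = 5 ≈ $5.00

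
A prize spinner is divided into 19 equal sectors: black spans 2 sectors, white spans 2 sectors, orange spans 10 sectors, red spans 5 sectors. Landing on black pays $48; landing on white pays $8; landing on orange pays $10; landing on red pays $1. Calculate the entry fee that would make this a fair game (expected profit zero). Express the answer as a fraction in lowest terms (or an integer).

217/19 dollars

E[payout] = (2/19)·48 + (2/19)·8 + (10/19)·10 + (5/19)·1 = 217/19
Fair fee = E[payout] = 217/19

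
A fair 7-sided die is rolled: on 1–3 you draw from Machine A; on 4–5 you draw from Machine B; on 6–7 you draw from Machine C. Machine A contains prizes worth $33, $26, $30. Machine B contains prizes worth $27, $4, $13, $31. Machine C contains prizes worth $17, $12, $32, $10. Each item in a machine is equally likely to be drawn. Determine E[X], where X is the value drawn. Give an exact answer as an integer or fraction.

E[X | Machine A] = (33 + 26 + 30)/3 = 89/3
E[X | Machine B] = (27 + 4 + 13 + 31)/4 = 75/4
E[X | Machine C] = (17 + 12 + 32 + 10)/4 = 71/4
E[X] = (3/7)·89/3 + (2/7)·75/4 + (2/7)·71/4 = 162/7

162/7 dollars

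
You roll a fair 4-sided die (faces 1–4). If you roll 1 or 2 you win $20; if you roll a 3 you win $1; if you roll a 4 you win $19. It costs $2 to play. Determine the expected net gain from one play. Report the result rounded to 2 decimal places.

$13.00

E[payout] = (1/4)·1 + (1/4)·19 + (1/2)·20 = 15
Expected profit = 15 − 2 = 13 ≈ $13.00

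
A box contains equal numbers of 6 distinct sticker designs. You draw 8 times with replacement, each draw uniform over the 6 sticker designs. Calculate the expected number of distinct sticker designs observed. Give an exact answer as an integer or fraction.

Let Xⱼ=1 if type j appears at least once. P(Xⱼ=1) = 1 − ((6−1)/6)^8 = 1288991/1679616.
E[#distinct] = 6·1288991/1679616 = 1288991/279936.

1288991/279936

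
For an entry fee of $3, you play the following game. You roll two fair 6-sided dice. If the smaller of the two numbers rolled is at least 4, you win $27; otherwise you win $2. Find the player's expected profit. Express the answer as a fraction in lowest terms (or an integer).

E[payout] = (3/4)·2 + (1/4)·27 = 33/4
Expected profit = 33/4 − 3 = 21/4

21/4 dollars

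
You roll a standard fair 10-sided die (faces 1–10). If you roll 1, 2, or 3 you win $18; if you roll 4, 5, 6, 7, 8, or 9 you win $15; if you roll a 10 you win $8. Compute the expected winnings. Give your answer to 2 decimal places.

E[payout] = (1/10)·8 + (3/5)·15 + (3/10)·18 = 76/5
≈ $15.20

$15.20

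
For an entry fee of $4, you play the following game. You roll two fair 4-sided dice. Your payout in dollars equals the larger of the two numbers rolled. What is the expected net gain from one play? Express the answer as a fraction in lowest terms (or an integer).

-7/8 dollars

Distribution of the larger of the two numbers rolled: 1 w.p. 1/16, 2 w.p. 3/16, 3 w.p. 5/16, 4 w.p. 7/16
E[payout] = (1/16)·1 + (3/16)·2 + (5/16)·3 + (7/16)·4 = 25/8
Expected profit = 25/8 − 4 = -7/8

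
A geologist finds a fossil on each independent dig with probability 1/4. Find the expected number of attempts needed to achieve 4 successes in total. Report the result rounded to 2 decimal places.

16.00

By linearity (sum of 4 independent geometric waits), E[trials] = 4/p = 4/(1/4) = 16.
≈ 16.00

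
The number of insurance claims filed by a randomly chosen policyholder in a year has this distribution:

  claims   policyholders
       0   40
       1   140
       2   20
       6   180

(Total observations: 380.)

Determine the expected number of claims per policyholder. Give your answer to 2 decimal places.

3.32

Total = 380, so P(claims=0) = 40/380, etc.
E[X] = (2/19)·0 + (7/19)·1 + (1/19)·2 + (9/19)·6
     = 63/19 ≈ 3.32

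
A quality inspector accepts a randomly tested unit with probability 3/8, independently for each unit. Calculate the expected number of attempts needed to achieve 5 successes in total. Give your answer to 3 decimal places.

By linearity (sum of 5 independent geometric waits), E[trials] = 5/p = 5/(3/8) = 40/3.
≈ 13.333

13.333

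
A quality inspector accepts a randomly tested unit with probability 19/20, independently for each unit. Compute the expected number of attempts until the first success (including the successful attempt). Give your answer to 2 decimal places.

For a geometric distribution, E[trials] = 1/p = 1/(19/20) = 20/19.
≈ 1.05

1.05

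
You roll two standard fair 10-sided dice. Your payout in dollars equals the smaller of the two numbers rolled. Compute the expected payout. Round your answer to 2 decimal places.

Distribution of the smaller of the two numbers rolled: 1 w.p. 19/100, 2 w.p. 17/100, 3 w.p. 3/20, 4 w.p. 13/100, 5 w.p. 11/100, 6 w.p. 9/100, …
E[payout] = (19/100)·1 + (17/100)·2 + (3/20)·3 + (13/100)·4 + (11/100)·5 + (9/100)·6 + (7/100)·7 + (1/20)·8 + (3/100)·9 + (1/100)·10 = 77/20
≈ $3.85

$3.85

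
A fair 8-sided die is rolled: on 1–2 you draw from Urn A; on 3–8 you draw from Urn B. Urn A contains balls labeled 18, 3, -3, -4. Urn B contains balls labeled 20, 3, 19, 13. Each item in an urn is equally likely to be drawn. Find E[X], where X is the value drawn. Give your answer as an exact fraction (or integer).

E[X | Urn A] = (18 + 3 − 3 − 4)/4 = 7/2
E[X | Urn B] = (20 + 3 + 19 + 13)/4 = 55/4
E[X] = (1/4)·7/2 + (3/4)·55/4 = 179/16

179/16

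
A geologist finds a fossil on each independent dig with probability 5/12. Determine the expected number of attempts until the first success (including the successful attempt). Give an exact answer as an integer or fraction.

For a geometric distribution, E[trials] = 1/p = 1/(5/12) = 12/5.

12/5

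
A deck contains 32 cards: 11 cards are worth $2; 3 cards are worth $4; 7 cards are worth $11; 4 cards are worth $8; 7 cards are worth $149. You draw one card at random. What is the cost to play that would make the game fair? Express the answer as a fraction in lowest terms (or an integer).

593/16 dollars

E[payout] = (11/32)·2 + (3/32)·4 + (7/32)·11 + (4/32)·8 + (7/32)·149 = 593/16
Fair fee = E[payout] = 593/16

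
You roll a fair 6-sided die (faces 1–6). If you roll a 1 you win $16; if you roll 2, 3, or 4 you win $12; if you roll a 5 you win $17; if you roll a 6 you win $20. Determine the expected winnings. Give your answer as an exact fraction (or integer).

E[payout] = (1/2)·12 + (1/6)·16 + (1/6)·17 + (1/6)·20 = 89/6

89/6 dollars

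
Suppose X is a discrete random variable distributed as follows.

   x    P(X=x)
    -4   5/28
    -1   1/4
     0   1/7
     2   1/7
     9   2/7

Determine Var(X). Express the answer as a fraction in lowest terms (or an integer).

18219/784

E[X] = (5/28)·(-4) + (1/4)·(-1) + (1/7)·0 + (1/7)·2 + (2/7)·9 = 53/28
E[X²] = (5/28)·16 + (1/4)·1 + (1/7)·0 + (1/7)·4 + (2/7)·81 = 751/28
Var(X) = 751/28 − (53/28)² = 18219/784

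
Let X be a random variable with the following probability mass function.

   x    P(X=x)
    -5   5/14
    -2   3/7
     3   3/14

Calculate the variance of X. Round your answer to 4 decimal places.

E[X] = (5/14)·(-5) + (3/7)·(-2) + (3/14)·3 = -2
E[X²] = (5/14)·25 + (3/7)·4 + (3/14)·9 = 88/7
Var(X) = 88/7 − (-2)² = 60/7 ≈ 8.5714

8.5714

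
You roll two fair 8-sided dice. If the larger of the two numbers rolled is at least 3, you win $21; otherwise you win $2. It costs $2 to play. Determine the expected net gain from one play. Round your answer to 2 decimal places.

$17.81

E[payout] = (1/16)·2 + (15/16)·21 = 317/16
Expected profit = 317/16 − 2 = 285/16 ≈ $17.81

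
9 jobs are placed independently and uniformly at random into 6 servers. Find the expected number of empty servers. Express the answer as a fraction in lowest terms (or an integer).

Let Xⱼ=1 if server j is empty. P(Xⱼ=1) = ((6-1)/6)^9 = 1953125/10077696.
By linearity, E[#empty] = 6·1953125/10077696 = 1953125/1679616.

1953125/1679616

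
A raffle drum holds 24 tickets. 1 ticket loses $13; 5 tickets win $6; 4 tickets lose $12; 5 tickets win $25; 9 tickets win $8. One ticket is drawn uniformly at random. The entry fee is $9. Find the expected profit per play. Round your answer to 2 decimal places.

-$2.08

E[payout] = (1/24)·(-13) + (5/24)·6 + (4/24)·(-12) + (5/24)·25 + (9/24)·8 = 83/12
Expected profit = 83/12 − 9 = -25/12 ≈ -$2.08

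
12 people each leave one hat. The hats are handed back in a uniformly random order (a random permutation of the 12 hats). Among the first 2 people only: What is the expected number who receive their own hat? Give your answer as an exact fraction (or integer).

1/6

Let Xᵢ = 1 if person i gets their own hat. For each i, P(Xᵢ=1) = 1/12.
By linearity of expectation, E[X₁+…+X_2] = 2·(1/12) = 1/6.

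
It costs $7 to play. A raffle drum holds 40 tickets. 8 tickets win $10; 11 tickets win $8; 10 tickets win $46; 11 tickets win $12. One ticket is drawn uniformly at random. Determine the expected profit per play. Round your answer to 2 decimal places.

$12.00

E[payout] = (8/40)·10 + (11/40)·8 + (10/40)·46 + (11/40)·12 = 19
Expected profit = 19 − 7 = 12 ≈ $12.00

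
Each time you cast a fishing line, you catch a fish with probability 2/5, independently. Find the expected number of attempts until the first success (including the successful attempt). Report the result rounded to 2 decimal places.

2.50

For a geometric distribution, E[trials] = 1/p = 1/(2/5) = 5/2.
≈ 2.50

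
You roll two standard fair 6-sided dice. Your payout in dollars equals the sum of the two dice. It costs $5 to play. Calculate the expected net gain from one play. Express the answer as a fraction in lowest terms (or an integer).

Distribution of the sum of the two dice: 2 w.p. 1/36, 3 w.p. 1/18, 4 w.p. 1/12, 5 w.p. 1/9, 6 w.p. 5/36, 7 w.p. 1/6, …
E[payout] = (1/36)·2 + (1/18)·3 + (1/12)·4 + (1/9)·5 + (5/36)·6 + (1/6)·7 + (5/36)·8 + (1/9)·9 + (1/12)·10 + (1/18)·11 + (1/36)·12 = 7
Expected profit = 7 − 5 = 2

$2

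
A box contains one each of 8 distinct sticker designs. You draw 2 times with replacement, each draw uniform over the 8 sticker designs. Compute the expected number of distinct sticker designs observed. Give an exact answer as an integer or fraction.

15/8

Let Xⱼ=1 if type j appears at least once. P(Xⱼ=1) = 1 − ((8−1)/8)^2 = 15/64.
E[#distinct] = 8·15/64 = 15/8.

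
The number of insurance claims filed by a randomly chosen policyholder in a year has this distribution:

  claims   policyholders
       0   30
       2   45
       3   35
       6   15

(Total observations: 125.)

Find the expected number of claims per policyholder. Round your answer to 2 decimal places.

Total = 125, so P(claims=0) = 30/125, etc.
E[X] = (6/25)·0 + (9/25)·2 + (7/25)·3 + (3/25)·6
     = 57/25 ≈ 2.28

2.28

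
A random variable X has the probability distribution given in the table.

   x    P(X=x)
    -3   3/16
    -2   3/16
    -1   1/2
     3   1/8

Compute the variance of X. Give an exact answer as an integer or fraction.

E[X] = (3/16)·(-3) + (3/16)·(-2) + (1/2)·(-1) + (1/8)·3 = -17/16
E[X²] = (3/16)·9 + (3/16)·4 + (1/2)·1 + (1/8)·9 = 65/16
Var(X) = 65/16 − (-17/16)² = 751/256

751/256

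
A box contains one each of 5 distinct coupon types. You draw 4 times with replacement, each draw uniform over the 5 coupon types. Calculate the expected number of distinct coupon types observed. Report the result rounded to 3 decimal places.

Let Xⱼ=1 if type j appears at least once. P(Xⱼ=1) = 1 − ((5−1)/5)^4 = 369/625.
E[#distinct] = 5·369/625 = 369/125.
≈ 2.952

2.952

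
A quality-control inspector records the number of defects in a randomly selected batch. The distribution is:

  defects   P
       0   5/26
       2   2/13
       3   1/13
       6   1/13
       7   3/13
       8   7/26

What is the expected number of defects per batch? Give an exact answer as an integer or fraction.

E[X] = (5/26)·0 + (2/13)·2 + (1/13)·3 + (1/13)·6 + (3/13)·7 + (7/26)·8
     = 62/13

62/13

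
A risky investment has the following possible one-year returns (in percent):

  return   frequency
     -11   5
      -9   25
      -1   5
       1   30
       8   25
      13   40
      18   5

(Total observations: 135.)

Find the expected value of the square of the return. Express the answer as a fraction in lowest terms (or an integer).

281/3

Total = 135, so P(return=-11) = 5/135, etc.
E[X²] = (1/27)·121 + (5/27)·81 + (1/27)·1 + (2/9)·1 + (5/27)·64 + (8/27)·169 + (1/27)·324
     = 281/3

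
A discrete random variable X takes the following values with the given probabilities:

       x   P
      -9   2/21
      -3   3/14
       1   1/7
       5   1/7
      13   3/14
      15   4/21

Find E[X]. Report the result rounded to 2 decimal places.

5.00

E[X] = (2/21)·(-9) + (3/14)·(-3) + (1/7)·1 + (1/7)·5 + (3/14)·13 + (4/21)·15
     = 5 ≈ 5.00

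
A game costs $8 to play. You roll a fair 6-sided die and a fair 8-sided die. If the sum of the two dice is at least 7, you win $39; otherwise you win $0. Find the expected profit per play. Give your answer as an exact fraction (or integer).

E[payout] = (5/16)·0 + (11/16)·39 = 429/16
Expected profit = 429/16 − 8 = 301/16

301/16 dollars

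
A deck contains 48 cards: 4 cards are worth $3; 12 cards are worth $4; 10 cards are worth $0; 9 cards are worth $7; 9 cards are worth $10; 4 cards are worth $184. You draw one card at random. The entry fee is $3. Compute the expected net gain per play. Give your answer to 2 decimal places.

E[payout] = (4/48)·3 + (12/48)·4 + (10/48)·0 + (9/48)·7 + (9/48)·10 + (4/48)·184 = 949/48
Expected profit = 949/48 − 3 = 805/48 ≈ $16.77

$16.77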